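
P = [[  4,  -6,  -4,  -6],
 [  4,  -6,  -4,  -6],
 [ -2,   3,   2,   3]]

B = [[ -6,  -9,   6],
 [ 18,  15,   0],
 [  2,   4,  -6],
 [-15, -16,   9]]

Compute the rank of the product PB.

1

First compute PB:
[[-50, -46,  -6],
 [-50, -46,  -6],
 [ 25,  23,   3]]
Now row reduce the product.
R2 ← R2 − R1: [0, 0, 0]
R3 ← R3 + (1/2)·R1: [0, 0, 0]
1 nonzero row, so rank(PB) = 1.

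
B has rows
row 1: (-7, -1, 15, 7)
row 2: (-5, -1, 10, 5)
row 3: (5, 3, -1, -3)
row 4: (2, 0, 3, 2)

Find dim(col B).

Row reduce to echelon form.
R2 ← R2 − (5/7)·R1: [0, -2/7, -5/7, 0]
R3 ← R3 + (5/7)·R1: [0, 16/7, 68/7, 2]
R4 ← R4 + (2/7)·R1: [0, -2/7, 51/7, 4]
R3 ← R3 + (8)·R2: [0, 0, 4, 2]
R4 ← R4 − R2: [0, 0, 8, 4]
R4 ← R4 − (2)·R3: [0, 0, 0, 0]
Echelon form has 3 nonzero rows, so rank(B) = 3.
The column space has dimension equal to the rank: 3.

3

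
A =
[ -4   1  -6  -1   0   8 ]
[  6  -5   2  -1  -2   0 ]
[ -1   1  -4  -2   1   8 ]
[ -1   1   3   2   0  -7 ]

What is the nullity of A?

3

Row reduce to echelon form.
R2 ← R2 + (3/2)·R1: [0, -7/2, -7, -5/2, -2, 12]
R3 ← R3 − (1/4)·R1: [0, 3/4, -5/2, -7/4, 1, 6]
R4 ← R4 − (1/4)·R1: [0, 3/4, 9/2, 9/4, 0, -9]
R3 ← R3 + (3/14)·R2: [0, 0, -4, -16/7, 4/7, 60/7]
R4 ← R4 + (3/14)·R2: [0, 0, 3, 12/7, -3/7, -45/7]
R4 ← R4 + (3/4)·R3: [0, 0, 0, 0, 0, 0]
3 nonzero rows, so rank(A) = 3.
A has 6 columns; by rank–nullity, nullity = 6 − 3 = 3.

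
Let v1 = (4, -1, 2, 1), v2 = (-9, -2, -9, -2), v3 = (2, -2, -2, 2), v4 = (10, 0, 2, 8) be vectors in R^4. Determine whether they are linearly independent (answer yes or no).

no

Form the matrix with these vectors as rows and row reduce.
R2 ← R2 + (9/4)·R1: [0, -17/4, -9/2, 1/4]
R3 ← R3 − (1/2)·R1: [0, -3/2, -3, 3/2]
R4 ← R4 − (5/2)·R1: [0, 5/2, -3, 11/2]
R3 ← R3 − (6/17)·R2: [0, 0, -24/17, 24/17]
R4 ← R4 + (10/17)·R2: [0, 0, -96/17, 96/17]
R4 ← R4 − (4)·R3: [0, 0, 0, 0]
3 nonzero rows, so the 4 vectors span a space of dimension 3.
Since 3 < 4, the vectors are linearly dependent.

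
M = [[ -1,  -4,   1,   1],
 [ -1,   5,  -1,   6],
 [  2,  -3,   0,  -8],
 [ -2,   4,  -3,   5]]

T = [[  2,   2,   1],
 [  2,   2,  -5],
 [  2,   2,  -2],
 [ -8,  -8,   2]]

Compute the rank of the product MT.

First compute MT:
[[-16, -16,  19],
 [-42, -42, -12],
 [ 62,  62,   1],
 [-42, -42,  -6]]
Now row reduce the product.
R2 ← R2 − (21/8)·R1: [0, 0, -495/8]
R3 ← R3 + (31/8)·R1: [0, 0, 597/8]
R4 ← R4 − (21/8)·R1: [0, 0, -447/8]
R3 ← R3 + (199/165)·R2: [0, 0, 0]
R4 ← R4 − (149/165)·R2: [0, 0, 0]
2 nonzero rows, so rank(MT) = 2.

2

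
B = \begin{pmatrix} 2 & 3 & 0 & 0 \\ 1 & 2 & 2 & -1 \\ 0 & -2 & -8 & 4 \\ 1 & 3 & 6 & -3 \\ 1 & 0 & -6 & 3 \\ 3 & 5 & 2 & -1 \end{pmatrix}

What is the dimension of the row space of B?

2

Row reduce to echelon form.
R2 ← R2 − (1/2)·R1: [0, 1/2, 2, -1]
R4 ← R4 − (1/2)·R1: [0, 3/2, 6, -3]
R5 ← R5 − (1/2)·R1: [0, -3/2, -6, 3]
R6 ← R6 − (3/2)·R1: [0, 1/2, 2, -1]
R3 ← R3 + (4)·R2: [0, 0, 0, 0]
R4 ← R4 − (3)·R2: [0, 0, 0, 0]
R5 ← R5 + (3)·R2: [0, 0, 0, 0]
R6 ← R6 − R2: [0, 0, 0, 0]
Echelon form has 2 nonzero rows, so rank(B) = 2.
The row space has dimension equal to the rank: 2.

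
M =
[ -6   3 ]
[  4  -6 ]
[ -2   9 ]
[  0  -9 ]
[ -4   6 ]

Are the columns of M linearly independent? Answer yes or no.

Row reduce M to echelon form.
R2 ← R2 + (2/3)·R1: [0, -4]
R3 ← R3 − (1/3)·R1: [0, 8]
R5 ← R5 − (2/3)·R1: [0, 4]
R3 ← R3 + (2)·R2: [0, 0]
R4 ← R4 − (9/4)·R2: [0, 0]
R5 ← R5 + R2: [0, 0]
2 pivots among 2 columns.
Every column is a pivot column, so the columns are linearly independent.

yes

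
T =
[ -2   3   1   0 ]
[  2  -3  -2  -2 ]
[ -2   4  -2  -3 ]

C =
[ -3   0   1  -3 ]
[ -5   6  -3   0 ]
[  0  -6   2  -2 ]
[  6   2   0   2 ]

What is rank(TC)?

3

First compute TC:
[[ -9,  12,  -9,   4],
 [ -3, -10,   7,  -6],
 [-32,  30, -18,   4]]
Now row reduce the product.
R2 ← R2 − (1/3)·R1: [0, -14, 10, -22/3]
R3 ← R3 − (32/9)·R1: [0, -38/3, 14, -92/9]
R3 ← R3 − (19/21)·R2: [0, 0, 104/21, -226/63]
3 nonzero rows, so rank(TC) = 3.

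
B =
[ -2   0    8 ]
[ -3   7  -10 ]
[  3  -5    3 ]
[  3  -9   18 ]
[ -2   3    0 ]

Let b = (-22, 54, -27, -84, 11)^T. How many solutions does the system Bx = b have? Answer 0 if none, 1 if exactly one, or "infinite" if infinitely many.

Row reduce the augmented matrix [B | b].
R2 ← R2 − (3/2)·R1: [0, 7, -22, 87]
R3 ← R3 + (3/2)·R1: [0, -5, 15, -60]
R4 ← R4 + (3/2)·R1: [0, -9, 30, -117]
R5 ← R5 − R1: [0, 3, -8, 33]
R3 ← R3 + (5/7)·R2: [0, 0, -5/7, 15/7]
R4 ← R4 + (9/7)·R2: [0, 0, 12/7, -36/7]
R5 ← R5 − (3/7)·R2: [0, 0, 10/7, -30/7]
R4 ← R4 + (12/5)·R3: [0, 0, 0, 0]
R5 ← R5 + (2)·R3: [0, 0, 0, 0]
The echelon form has 3 nonzero rows, and every pivot lies in the first 3 columns, so rank(B) = rank([B|b]) = 3.
The system is consistent.
rank = 3 = number of unknowns, so the solution is unique.

1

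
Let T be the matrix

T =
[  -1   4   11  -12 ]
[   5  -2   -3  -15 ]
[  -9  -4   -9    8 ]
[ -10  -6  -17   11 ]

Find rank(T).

Row reduce to echelon form.
R2 ← R2 + (5)·R1: [0, 18, 52, -75]
R3 ← R3 − (9)·R1: [0, -40, -108, 116]
R4 ← R4 − (10)·R1: [0, -46, -127, 131]
R3 ← R3 + (20/9)·R2: [0, 0, 68/9, -152/3]
R4 ← R4 + (23/9)·R2: [0, 0, 53/9, -182/3]
R4 ← R4 − (53/68)·R3: [0, 0, 0, -360/17]
Echelon form has 4 nonzero rows, so rank(T) = 4.

4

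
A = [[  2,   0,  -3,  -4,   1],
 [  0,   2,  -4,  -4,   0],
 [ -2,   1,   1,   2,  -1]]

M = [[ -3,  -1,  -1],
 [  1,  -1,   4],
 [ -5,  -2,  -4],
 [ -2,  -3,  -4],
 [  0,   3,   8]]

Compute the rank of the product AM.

First compute AM:
[[ 17,  19,  34],
 [ 30,  18,  40],
 [ -2, -10, -14]]
Now row reduce the product.
R2 ← R2 − (30/17)·R1: [0, -264/17, -20]
R3 ← R3 + (2/17)·R1: [0, -132/17, -10]
R3 ← R3 − (1/2)·R2: [0, 0, 0]
2 nonzero rows, so rank(AM) = 2.

2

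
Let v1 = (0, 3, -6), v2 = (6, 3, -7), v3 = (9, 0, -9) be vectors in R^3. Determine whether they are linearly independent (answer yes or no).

yes

Form the matrix with these vectors as rows and row reduce.
Swap R1 ↔ R2
R3 ← R3 − (3/2)·R1: [0, -9/2, 3/2]
R3 ← R3 + (3/2)·R2: [0, 0, -15/2]
3 nonzero rows, so the 3 vectors span a space of dimension 3.
Since 3 = 3, the vectors are linearly independent.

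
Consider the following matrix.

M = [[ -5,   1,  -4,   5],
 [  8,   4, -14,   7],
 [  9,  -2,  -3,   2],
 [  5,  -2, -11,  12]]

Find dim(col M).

3

Row reduce to echelon form.
R2 ← R2 + (8/5)·R1: [0, 28/5, -102/5, 15]
R3 ← R3 + (9/5)·R1: [0, -1/5, -51/5, 11]
R4 ← R4 + R1: [0, -1, -15, 17]
R3 ← R3 + (1/28)·R2: [0, 0, -153/14, 323/28]
R4 ← R4 + (5/28)·R2: [0, 0, -261/14, 551/28]
R4 ← R4 − (29/17)·R3: [0, 0, 0, 0]
Echelon form has 3 nonzero rows, so rank(M) = 3.
The column space has dimension equal to the rank: 3.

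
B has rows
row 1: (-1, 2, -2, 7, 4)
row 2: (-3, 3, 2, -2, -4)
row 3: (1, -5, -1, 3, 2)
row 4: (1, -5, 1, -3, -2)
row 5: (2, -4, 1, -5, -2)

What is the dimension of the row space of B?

Row reduce to echelon form.
R2 ← R2 − (3)·R1: [0, -3, 8, -23, -16]
R3 ← R3 + R1: [0, -3, -3, 10, 6]
R4 ← R4 + R1: [0, -3, -1, 4, 2]
R5 ← R5 + (2)·R1: [0, 0, -3, 9, 6]
R3 ← R3 − R2: [0, 0, -11, 33, 22]
R4 ← R4 − R2: [0, 0, -9, 27, 18]
R4 ← R4 − (9/11)·R3: [0, 0, 0, 0, 0]
R5 ← R5 − (3/11)·R3: [0, 0, 0, 0, 0]
Echelon form has 3 nonzero rows, so rank(B) = 3.
The row space has dimension equal to the rank: 3.

3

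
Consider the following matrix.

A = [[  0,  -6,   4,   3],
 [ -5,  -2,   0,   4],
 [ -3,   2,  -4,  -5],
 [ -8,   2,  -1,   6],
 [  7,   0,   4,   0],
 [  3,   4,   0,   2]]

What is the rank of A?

Row reduce to echelon form.
Swap R1 ↔ R2
R3 ← R3 − (3/5)·R1: [0, 16/5, -4, -37/5]
R4 ← R4 − (8/5)·R1: [0, 26/5, -1, -2/5]
R5 ← R5 + (7/5)·R1: [0, -14/5, 4, 28/5]
R6 ← R6 + (3/5)·R1: [0, 14/5, 0, 22/5]
R3 ← R3 + (8/15)·R2: [0, 0, -28/15, -29/5]
R4 ← R4 + (13/15)·R2: [0, 0, 37/15, 11/5]
R5 ← R5 − (7/15)·R2: [0, 0, 32/15, 21/5]
R6 ← R6 + (7/15)·R2: [0, 0, 28/15, 29/5]
R4 ← R4 + (37/28)·R3: [0, 0, 0, -153/28]
R5 ← R5 + (8/7)·R3: [0, 0, 0, -17/7]
R6 ← R6 + R3: [0, 0, 0, 0]
R5 ← R5 − (4/9)·R4: [0, 0, 0, 0]
Echelon form has 4 nonzero rows, so rank(A) = 4.

4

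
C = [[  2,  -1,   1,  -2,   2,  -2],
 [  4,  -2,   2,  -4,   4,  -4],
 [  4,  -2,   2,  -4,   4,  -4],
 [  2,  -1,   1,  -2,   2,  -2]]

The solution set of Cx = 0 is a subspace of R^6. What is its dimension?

Row reduce to echelon form.
R2 ← R2 − (2)·R1: [0, 0, 0, 0, 0, 0]
R3 ← R3 − (2)·R1: [0, 0, 0, 0, 0, 0]
R4 ← R4 − R1: [0, 0, 0, 0, 0, 0]
1 nonzero row, so rank(C) = 1.
C has 6 columns; by rank–nullity, nullity = 6 − 1 = 5.

5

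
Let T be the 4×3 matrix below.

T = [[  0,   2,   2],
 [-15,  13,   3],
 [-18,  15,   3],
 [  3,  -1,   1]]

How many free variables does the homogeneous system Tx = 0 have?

1

Row reduce to echelon form.
Swap R1 ↔ R2
R3 ← R3 − (6/5)·R1: [0, -3/5, -3/5]
R4 ← R4 + (1/5)·R1: [0, 8/5, 8/5]
R3 ← R3 + (3/10)·R2: [0, 0, 0]
R4 ← R4 − (4/5)·R2: [0, 0, 0]
2 nonzero rows, so rank(T) = 2.
T has 3 columns; by rank–nullity, nullity = 3 − 2 = 1.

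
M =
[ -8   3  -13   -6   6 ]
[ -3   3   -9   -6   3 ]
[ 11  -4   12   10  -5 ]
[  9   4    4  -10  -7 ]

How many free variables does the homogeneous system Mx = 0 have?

2

Row reduce to echelon form.
R2 ← R2 − (3/8)·R1: [0, 15/8, -33/8, -15/4, 3/4]
R3 ← R3 + (11/8)·R1: [0, 1/8, -47/8, 7/4, 13/4]
R4 ← R4 + (9/8)·R1: [0, 59/8, -85/8, -67/4, -1/4]
R3 ← R3 − (1/15)·R2: [0, 0, -28/5, 2, 16/5]
R4 ← R4 − (59/15)·R2: [0, 0, 28/5, -2, -16/5]
R4 ← R4 + R3: [0, 0, 0, 0, 0]
3 nonzero rows, so rank(M) = 3.
M has 5 columns; by rank–nullity, nullity = 5 − 3 = 2.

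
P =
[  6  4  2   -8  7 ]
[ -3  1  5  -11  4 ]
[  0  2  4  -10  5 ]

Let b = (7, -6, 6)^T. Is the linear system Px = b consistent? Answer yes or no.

Row reduce the augmented matrix [P | b].
R2 ← R2 + (1/2)·R1: [0, 3, 6, -15, 15/2, -5/2]
R3 ← R3 − (2/3)·R2: [0, 0, 0, 0, 0, 23/3]
The echelon form has 3 nonzero rows; the last pivot sits in the augmented column, so rank(P) = 2 but rank([P|b]) = 3.
Since the ranks differ, the system is inconsistent.

no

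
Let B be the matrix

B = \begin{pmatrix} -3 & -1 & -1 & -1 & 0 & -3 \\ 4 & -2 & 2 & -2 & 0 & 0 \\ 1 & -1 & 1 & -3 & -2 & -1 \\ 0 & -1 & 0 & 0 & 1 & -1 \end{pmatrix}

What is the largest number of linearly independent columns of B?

Row reduce to echelon form.
R2 ← R2 + (4/3)·R1: [0, -10/3, 2/3, -10/3, 0, -4]
R3 ← R3 + (1/3)·R1: [0, -4/3, 2/3, -10/3, -2, -2]
R3 ← R3 − (2/5)·R2: [0, 0, 2/5, -2, -2, -2/5]
R4 ← R4 − (3/10)·R2: [0, 0, -1/5, 1, 1, 1/5]
R4 ← R4 + (1/2)·R3: [0, 0, 0, 0, 0, 0]
Echelon form has 3 nonzero rows, so rank(B) = 3.
The rank gives the maximum number of linearly independent columns: 3.

3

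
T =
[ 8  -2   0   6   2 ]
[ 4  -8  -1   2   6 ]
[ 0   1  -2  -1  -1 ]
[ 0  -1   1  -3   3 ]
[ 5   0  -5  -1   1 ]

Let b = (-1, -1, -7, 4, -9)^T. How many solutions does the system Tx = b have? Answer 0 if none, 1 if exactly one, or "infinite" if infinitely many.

Row reduce the augmented matrix [T | b].
R2 ← R2 − (1/2)·R1: [0, -7, -1, -1, 5, -1/2]
R5 ← R5 − (5/8)·R1: [0, 5/4, -5, -19/4, -1/4, -67/8]
R3 ← R3 + (1/7)·R2: [0, 0, -15/7, -8/7, -2/7, -99/14]
R4 ← R4 − (1/7)·R2: [0, 0, 8/7, -20/7, 16/7, 57/14]
R5 ← R5 + (5/28)·R2: [0, 0, -145/28, -69/14, 9/14, -237/28]
R4 ← R4 + (8/15)·R3: [0, 0, 0, -52/15, 32/15, 3/10]
R5 ← R5 − (29/12)·R3: [0, 0, 0, -13/6, 4/3, 69/8]
R5 ← R5 − (5/8)·R4: [0, 0, 0, 0, 0, 135/16]
The echelon form has 5 nonzero rows; the last pivot sits in the augmented column, so rank(T) = 4 but rank([T|b]) = 5.
Since the ranks differ, the system is inconsistent.
It has no solutions.

0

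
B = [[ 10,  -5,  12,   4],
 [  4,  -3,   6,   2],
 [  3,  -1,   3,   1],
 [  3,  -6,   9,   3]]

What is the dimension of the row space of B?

2

Row reduce to echelon form.
R2 ← R2 − (2/5)·R1: [0, -1, 6/5, 2/5]
R3 ← R3 − (3/10)·R1: [0, 1/2, -3/5, -1/5]
R4 ← R4 − (3/10)·R1: [0, -9/2, 27/5, 9/5]
R3 ← R3 + (1/2)·R2: [0, 0, 0, 0]
R4 ← R4 − (9/2)·R2: [0, 0, 0, 0]
Echelon form has 2 nonzero rows, so rank(B) = 2.
The row space has dimension equal to the rank: 2.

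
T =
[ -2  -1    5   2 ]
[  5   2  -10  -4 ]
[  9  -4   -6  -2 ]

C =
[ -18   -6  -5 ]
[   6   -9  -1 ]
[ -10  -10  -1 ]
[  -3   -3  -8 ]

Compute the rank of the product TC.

First compute TC:
[[-26, -35, -10],
 [ 34,  64,  15],
 [-120,  48, -19]]
Now row reduce the product.
R2 ← R2 + (17/13)·R1: [0, 237/13, 25/13]
R3 ← R3 − (60/13)·R1: [0, 2724/13, 353/13]
R3 ← R3 − (908/79)·R2: [0, 0, 399/79]
3 nonzero rows, so rank(TC) = 3.

3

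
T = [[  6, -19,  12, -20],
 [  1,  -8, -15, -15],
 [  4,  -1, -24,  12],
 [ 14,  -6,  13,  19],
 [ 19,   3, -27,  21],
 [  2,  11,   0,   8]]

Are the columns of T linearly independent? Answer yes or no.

yes

Row reduce T to echelon form.
R2 ← R2 − (1/6)·R1: [0, -29/6, -17, -35/3]
R3 ← R3 − (2/3)·R1: [0, 35/3, -32, 76/3]
R4 ← R4 − (7/3)·R1: [0, 115/3, -15, 197/3]
R5 ← R5 − (19/6)·R1: [0, 379/6, -65, 253/3]
R6 ← R6 − (1/3)·R1: [0, 52/3, -4, 44/3]
R3 ← R3 + (70/29)·R2: [0, 0, -2118/29, -82/29]
R4 ← R4 + (230/29)·R2: [0, 0, -4345/29, -779/29]
R5 ← R5 + (379/29)·R2: [0, 0, -8328/29, -1976/29]
R6 ← R6 + (104/29)·R2: [0, 0, -1884/29, -788/29]
R4 ← R4 − (4345/2118)·R3: [0, 0, 0, -22304/1059]
R5 ← R5 − (1388/353)·R3: [0, 0, 0, -20128/353]
R6 ← R6 − (314/353)·R3: [0, 0, 0, -8704/353]
R5 ← R5 − (111/41)·R4: [0, 0, 0, 0]
R6 ← R6 − (48/41)·R4: [0, 0, 0, 0]
4 pivots among 4 columns.
Every column is a pivot column, so the columns are linearly independent.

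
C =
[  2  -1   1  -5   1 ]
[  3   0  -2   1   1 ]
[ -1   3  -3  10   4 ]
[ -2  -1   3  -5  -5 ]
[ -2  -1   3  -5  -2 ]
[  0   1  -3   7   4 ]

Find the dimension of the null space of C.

Row reduce to echelon form.
R2 ← R2 − (3/2)·R1: [0, 3/2, -7/2, 17/2, -1/2]
R3 ← R3 + (1/2)·R1: [0, 5/2, -5/2, 15/2, 9/2]
R4 ← R4 + R1: [0, -2, 4, -10, -4]
R5 ← R5 + R1: [0, -2, 4, -10, -1]
R3 ← R3 − (5/3)·R2: [0, 0, 10/3, -20/3, 16/3]
R4 ← R4 + (4/3)·R2: [0, 0, -2/3, 4/3, -14/3]
R5 ← R5 + (4/3)·R2: [0, 0, -2/3, 4/3, -5/3]
R6 ← R6 − (2/3)·R2: [0, 0, -2/3, 4/3, 13/3]
R4 ← R4 + (1/5)·R3: [0, 0, 0, 0, -18/5]
R5 ← R5 + (1/5)·R3: [0, 0, 0, 0, -3/5]
R6 ← R6 + (1/5)·R3: [0, 0, 0, 0, 27/5]
R5 ← R5 − (1/6)·R4: [0, 0, 0, 0, 0]
R6 ← R6 + (3/2)·R4: [0, 0, 0, 0, 0]
4 nonzero rows, so rank(C) = 4.
C has 5 columns; by rank–nullity, nullity = 5 − 4 = 1.

1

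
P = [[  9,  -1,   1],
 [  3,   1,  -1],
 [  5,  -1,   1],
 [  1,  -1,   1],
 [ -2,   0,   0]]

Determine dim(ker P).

Row reduce to echelon form.
R2 ← R2 − (1/3)·R1: [0, 4/3, -4/3]
R3 ← R3 − (5/9)·R1: [0, -4/9, 4/9]
R4 ← R4 − (1/9)·R1: [0, -8/9, 8/9]
R5 ← R5 + (2/9)·R1: [0, -2/9, 2/9]
R3 ← R3 + (1/3)·R2: [0, 0, 0]
R4 ← R4 + (2/3)·R2: [0, 0, 0]
R5 ← R5 + (1/6)·R2: [0, 0, 0]
2 nonzero rows, so rank(P) = 2.
P has 3 columns; by rank–nullity, nullity = 3 − 2 = 1.

1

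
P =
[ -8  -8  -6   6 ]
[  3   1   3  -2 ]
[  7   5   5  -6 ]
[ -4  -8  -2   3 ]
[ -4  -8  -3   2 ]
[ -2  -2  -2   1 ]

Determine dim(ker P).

Row reduce to echelon form.
R2 ← R2 + (3/8)·R1: [0, -2, 3/4, 1/4]
R3 ← R3 + (7/8)·R1: [0, -2, -1/4, -3/4]
R4 ← R4 − (1/2)·R1: [0, -4, 1, 0]
R5 ← R5 − (1/2)·R1: [0, -4, 0, -1]
R6 ← R6 − (1/4)·R1: [0, 0, -1/2, -1/2]
R3 ← R3 − R2: [0, 0, -1, -1]
R4 ← R4 − (2)·R2: [0, 0, -1/2, -1/2]
R5 ← R5 − (2)·R2: [0, 0, -3/2, -3/2]
R4 ← R4 − (1/2)·R3: [0, 0, 0, 0]
R5 ← R5 − (3/2)·R3: [0, 0, 0, 0]
R6 ← R6 − (1/2)·R3: [0, 0, 0, 0]
3 nonzero rows, so rank(P) = 3.
P has 4 columns; by rank–nullity, nullity = 4 − 3 = 1.

1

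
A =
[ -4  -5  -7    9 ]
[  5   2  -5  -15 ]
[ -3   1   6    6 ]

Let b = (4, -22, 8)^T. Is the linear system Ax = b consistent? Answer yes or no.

yes

Row reduce the augmented matrix [A | b].
R2 ← R2 + (5/4)·R1: [0, -17/4, -55/4, -15/4, -17]
R3 ← R3 − (3/4)·R1: [0, 19/4, 45/4, -3/4, 5]
R3 ← R3 + (19/17)·R2: [0, 0, -70/17, -84/17, -14]
The echelon form has 3 nonzero rows, and every pivot lies in the first 4 columns, so rank(A) = rank([A|b]) = 3.
The system is consistent.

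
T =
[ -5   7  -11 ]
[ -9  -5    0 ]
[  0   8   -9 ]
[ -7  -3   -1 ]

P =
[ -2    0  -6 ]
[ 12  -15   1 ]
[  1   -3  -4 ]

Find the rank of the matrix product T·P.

First compute TP:
[[ 83, -72,  81],
 [-42,  75,  49],
 [ 87, -93,  44],
 [-23,  48,  43]]
Now row reduce the product.
R2 ← R2 + (42/83)·R1: [0, 3201/83, 7469/83]
R3 ← R3 − (87/83)·R1: [0, -1455/83, -3395/83]
R4 ← R4 + (23/83)·R1: [0, 2328/83, 5432/83]
R3 ← R3 + (5/11)·R2: [0, 0, 0]
R4 ← R4 − (8/11)·R2: [0, 0, 0]
2 nonzero rows, so rank(TP) = 2.

2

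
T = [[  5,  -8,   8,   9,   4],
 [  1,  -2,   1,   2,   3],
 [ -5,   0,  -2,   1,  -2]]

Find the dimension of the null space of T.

Row reduce to echelon form.
R2 ← R2 − (1/5)·R1: [0, -2/5, -3/5, 1/5, 11/5]
R3 ← R3 + R1: [0, -8, 6, 10, 2]
R3 ← R3 − (20)·R2: [0, 0, 18, 6, -42]
3 nonzero rows, so rank(T) = 3.
T has 5 columns; by rank–nullity, nullity = 5 − 3 = 2.

2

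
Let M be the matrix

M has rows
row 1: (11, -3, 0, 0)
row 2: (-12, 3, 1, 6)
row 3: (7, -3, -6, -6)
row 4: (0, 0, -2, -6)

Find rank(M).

Row reduce to echelon form.
R2 ← R2 + (12/11)·R1: [0, -3/11, 1, 6]
R3 ← R3 − (7/11)·R1: [0, -12/11, -6, -6]
R3 ← R3 − (4)·R2: [0, 0, -10, -30]
R4 ← R4 − (1/5)·R3: [0, 0, 0, 0]
Echelon form has 3 nonzero rows, so rank(M) = 3.

3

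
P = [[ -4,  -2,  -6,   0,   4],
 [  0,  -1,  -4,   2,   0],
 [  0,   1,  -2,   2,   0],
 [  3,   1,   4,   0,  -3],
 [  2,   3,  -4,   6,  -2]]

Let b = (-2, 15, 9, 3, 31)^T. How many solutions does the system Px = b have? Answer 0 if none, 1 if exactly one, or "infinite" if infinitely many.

Row reduce the augmented matrix [P | b].
R4 ← R4 + (3/4)·R1: [0, -1/2, -1/2, 0, 0, 3/2]
R5 ← R5 + (1/2)·R1: [0, 2, -7, 6, 0, 30]
R3 ← R3 + R2: [0, 0, -6, 4, 0, 24]
R4 ← R4 − (1/2)·R2: [0, 0, 3/2, -1, 0, -6]
R5 ← R5 + (2)·R2: [0, 0, -15, 10, 0, 60]
R4 ← R4 + (1/4)·R3: [0, 0, 0, 0, 0, 0]
R5 ← R5 − (5/2)·R3: [0, 0, 0, 0, 0, 0]
The echelon form has 3 nonzero rows, and every pivot lies in the first 5 columns, so rank(P) = rank([P|b]) = 3.
The system is consistent.
rank = 3 < 5 unknowns, so there are infinitely many solutions.

infinite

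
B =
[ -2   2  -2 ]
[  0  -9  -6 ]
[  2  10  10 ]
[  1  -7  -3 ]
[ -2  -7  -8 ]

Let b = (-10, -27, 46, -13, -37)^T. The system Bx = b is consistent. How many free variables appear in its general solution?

1

Row reduce the augmented matrix [B | b].
R3 ← R3 + R1: [0, 12, 8, 36]
R4 ← R4 + (1/2)·R1: [0, -6, -4, -18]
R5 ← R5 − R1: [0, -9, -6, -27]
R3 ← R3 + (4/3)·R2: [0, 0, 0, 0]
R4 ← R4 − (2/3)·R2: [0, 0, 0, 0]
R5 ← R5 − R2: [0, 0, 0, 0]
The echelon form has 2 nonzero rows, and every pivot lies in the first 3 columns, so rank(B) = rank([B|b]) = 2.
The system is consistent.
Free variables = (unknowns) − (rank) = 3 − 2 = 1.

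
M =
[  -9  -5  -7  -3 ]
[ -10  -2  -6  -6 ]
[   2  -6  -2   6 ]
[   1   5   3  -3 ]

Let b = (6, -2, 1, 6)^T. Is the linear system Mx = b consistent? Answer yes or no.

no

Row reduce the augmented matrix [M | b].
R2 ← R2 − (10/9)·R1: [0, 32/9, 16/9, -8/3, -26/3]
R3 ← R3 + (2/9)·R1: [0, -64/9, -32/9, 16/3, 7/3]
R4 ← R4 + (1/9)·R1: [0, 40/9, 20/9, -10/3, 20/3]
R3 ← R3 + (2)·R2: [0, 0, 0, 0, -15]
R4 ← R4 − (5/4)·R2: [0, 0, 0, 0, 35/2]
R4 ← R4 + (7/6)·R3: [0, 0, 0, 0, 0]
The echelon form has 3 nonzero rows; the last pivot sits in the augmented column, so rank(M) = 2 but rank([M|b]) = 3.
Since the ranks differ, the system is inconsistent.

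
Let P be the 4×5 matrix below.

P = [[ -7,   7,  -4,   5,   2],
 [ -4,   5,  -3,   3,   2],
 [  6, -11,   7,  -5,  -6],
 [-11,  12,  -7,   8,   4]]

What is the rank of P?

Row reduce to echelon form.
R2 ← R2 − (4/7)·R1: [0, 1, -5/7, 1/7, 6/7]
R3 ← R3 + (6/7)·R1: [0, -5, 25/7, -5/7, -30/7]
R4 ← R4 − (11/7)·R1: [0, 1, -5/7, 1/7, 6/7]
R3 ← R3 + (5)·R2: [0, 0, 0, 0, 0]
R4 ← R4 − R2: [0, 0, 0, 0, 0]
Echelon form has 2 nonzero rows, so rank(P) = 2.

2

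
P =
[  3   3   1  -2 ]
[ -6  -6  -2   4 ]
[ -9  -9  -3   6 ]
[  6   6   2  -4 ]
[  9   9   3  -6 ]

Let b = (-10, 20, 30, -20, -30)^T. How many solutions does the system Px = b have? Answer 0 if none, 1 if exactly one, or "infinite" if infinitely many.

Row reduce the augmented matrix [P | b].
R2 ← R2 + (2)·R1: [0, 0, 0, 0, 0]
R3 ← R3 + (3)·R1: [0, 0, 0, 0, 0]
R4 ← R4 − (2)·R1: [0, 0, 0, 0, 0]
R5 ← R5 − (3)·R1: [0, 0, 0, 0, 0]
The echelon form has 1 nonzero rows, and every pivot lies in the first 4 columns, so rank(P) = rank([P|b]) = 1.
The system is consistent.
rank = 1 < 4 unknowns, so there are infinitely many solutions.

infinite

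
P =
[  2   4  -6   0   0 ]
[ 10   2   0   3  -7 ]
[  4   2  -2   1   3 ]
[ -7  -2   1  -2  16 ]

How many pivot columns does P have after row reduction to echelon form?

3

Row reduce to echelon form.
R2 ← R2 − (5)·R1: [0, -18, 30, 3, -7]
R3 ← R3 − (2)·R1: [0, -6, 10, 1, 3]
R4 ← R4 + (7/2)·R1: [0, 12, -20, -2, 16]
R3 ← R3 − (1/3)·R2: [0, 0, 0, 0, 16/3]
R4 ← R4 + (2/3)·R2: [0, 0, 0, 0, 34/3]
R4 ← R4 − (17/8)·R3: [0, 0, 0, 0, 0]
Echelon form has 3 nonzero rows, so rank(P) = 3.
Each nonzero row contributes one pivot column: 3 pivot columns.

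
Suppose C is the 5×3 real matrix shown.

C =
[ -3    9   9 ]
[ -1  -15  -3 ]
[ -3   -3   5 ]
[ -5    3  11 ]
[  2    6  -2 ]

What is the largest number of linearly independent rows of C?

Row reduce to echelon form.
R2 ← R2 − (1/3)·R1: [0, -18, -6]
R3 ← R3 − R1: [0, -12, -4]
R4 ← R4 − (5/3)·R1: [0, -12, -4]
R5 ← R5 + (2/3)·R1: [0, 12, 4]
R3 ← R3 − (2/3)·R2: [0, 0, 0]
R4 ← R4 − (2/3)·R2: [0, 0, 0]
R5 ← R5 + (2/3)·R2: [0, 0, 0]
Echelon form has 2 nonzero rows, so rank(C) = 2.
The rank gives the maximum number of linearly independent rows: 2.

2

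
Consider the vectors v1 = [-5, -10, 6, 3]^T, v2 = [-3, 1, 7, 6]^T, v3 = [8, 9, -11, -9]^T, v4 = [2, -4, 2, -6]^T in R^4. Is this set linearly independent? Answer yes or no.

no

Form the matrix with these vectors as rows and row reduce.
R2 ← R2 − (3/5)·R1: [0, 7, 17/5, 21/5]
R3 ← R3 + (8/5)·R1: [0, -7, -7/5, -21/5]
R4 ← R4 + (2/5)·R1: [0, -8, 22/5, -24/5]
R3 ← R3 + R2: [0, 0, 2, 0]
R4 ← R4 + (8/7)·R2: [0, 0, 58/7, 0]
R4 ← R4 − (29/7)·R3: [0, 0, 0, 0]
3 nonzero rows, so the 4 vectors span a space of dimension 3.
Since 3 < 4, the vectors are linearly dependent.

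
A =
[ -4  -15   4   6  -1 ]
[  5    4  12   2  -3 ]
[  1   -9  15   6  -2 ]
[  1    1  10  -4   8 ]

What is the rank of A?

Row reduce to echelon form.
R2 ← R2 + (5/4)·R1: [0, -59/4, 17, 19/2, -17/4]
R3 ← R3 + (1/4)·R1: [0, -51/4, 16, 15/2, -9/4]
R4 ← R4 + (1/4)·R1: [0, -11/4, 11, -5/2, 31/4]
R3 ← R3 − (51/59)·R2: [0, 0, 77/59, -42/59, 84/59]
R4 ← R4 − (11/59)·R2: [0, 0, 462/59, -252/59, 504/59]
R4 ← R4 − (6)·R3: [0, 0, 0, 0, 0]
Echelon form has 3 nonzero rows, so rank(A) = 3.

3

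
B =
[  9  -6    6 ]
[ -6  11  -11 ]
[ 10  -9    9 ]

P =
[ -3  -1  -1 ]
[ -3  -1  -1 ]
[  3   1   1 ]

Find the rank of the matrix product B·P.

1

First compute BP:
[[  9,   3,   3],
 [-48, -16, -16],
 [ 24,   8,   8]]
Now row reduce the product.
R2 ← R2 + (16/3)·R1: [0, 0, 0]
R3 ← R3 − (8/3)·R1: [0, 0, 0]
1 nonzero row, so rank(BP) = 1.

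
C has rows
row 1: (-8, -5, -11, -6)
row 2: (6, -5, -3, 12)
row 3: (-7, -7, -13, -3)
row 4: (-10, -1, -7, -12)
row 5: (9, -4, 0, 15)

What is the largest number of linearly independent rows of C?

2

Row reduce to echelon form.
R2 ← R2 + (3/4)·R1: [0, -35/4, -45/4, 15/2]
R3 ← R3 − (7/8)·R1: [0, -21/8, -27/8, 9/4]
R4 ← R4 − (5/4)·R1: [0, 21/4, 27/4, -9/2]
R5 ← R5 + (9/8)·R1: [0, -77/8, -99/8, 33/4]
R3 ← R3 − (3/10)·R2: [0, 0, 0, 0]
R4 ← R4 + (3/5)·R2: [0, 0, 0, 0]
R5 ← R5 − (11/10)·R2: [0, 0, 0, 0]
Echelon form has 2 nonzero rows, so rank(C) = 2.
The rank gives the maximum number of linearly independent rows: 2.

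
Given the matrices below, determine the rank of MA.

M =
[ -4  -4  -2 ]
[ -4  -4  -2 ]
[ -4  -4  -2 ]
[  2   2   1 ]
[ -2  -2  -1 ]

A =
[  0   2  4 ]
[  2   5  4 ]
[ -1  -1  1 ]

First compute MA:
[[ -6, -26, -34],
 [ -6, -26, -34],
 [ -6, -26, -34],
 [  3,  13,  17],
 [ -3, -13, -17]]
Now row reduce the product.
R2 ← R2 − R1: [0, 0, 0]
R3 ← R3 − R1: [0, 0, 0]
R4 ← R4 + (1/2)·R1: [0, 0, 0]
R5 ← R5 − (1/2)·R1: [0, 0, 0]
1 nonzero row, so rank(MA) = 1.

1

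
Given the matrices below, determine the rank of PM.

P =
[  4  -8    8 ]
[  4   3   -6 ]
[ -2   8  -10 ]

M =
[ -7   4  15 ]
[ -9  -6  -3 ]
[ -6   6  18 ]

First compute PM:
[[ -4, 112, 228],
 [-19, -38, -57],
 [  2, -116, -234]]
Now row reduce the product.
R2 ← R2 − (19/4)·R1: [0, -570, -1140]
R3 ← R3 + (1/2)·R1: [0, -60, -120]
R3 ← R3 − (2/19)·R2: [0, 0, 0]
2 nonzero rows, so rank(PM) = 2.

2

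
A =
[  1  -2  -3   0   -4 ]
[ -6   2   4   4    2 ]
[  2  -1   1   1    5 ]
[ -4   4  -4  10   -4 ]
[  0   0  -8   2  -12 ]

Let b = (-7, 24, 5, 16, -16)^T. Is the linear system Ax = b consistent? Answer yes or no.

Row reduce the augmented matrix [A | b].
R2 ← R2 + (6)·R1: [0, -10, -14, 4, -22, -18]
R3 ← R3 − (2)·R1: [0, 3, 7, 1, 13, 19]
R4 ← R4 + (4)·R1: [0, -4, -16, 10, -20, -12]
R3 ← R3 + (3/10)·R2: [0, 0, 14/5, 11/5, 32/5, 68/5]
R4 ← R4 − (2/5)·R2: [0, 0, -52/5, 42/5, -56/5, -24/5]
R4 ← R4 + (26/7)·R3: [0, 0, 0, 116/7, 88/7, 320/7]
R5 ← R5 + (20/7)·R3: [0, 0, 0, 58/7, 44/7, 160/7]
R5 ← R5 − (1/2)·R4: [0, 0, 0, 0, 0, 0]
The echelon form has 4 nonzero rows, and every pivot lies in the first 5 columns, so rank(A) = rank([A|b]) = 4.
The system is consistent.

yes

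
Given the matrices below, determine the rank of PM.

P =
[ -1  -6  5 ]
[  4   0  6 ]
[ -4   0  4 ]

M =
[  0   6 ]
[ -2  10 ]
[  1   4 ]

2

First compute PM:
[[ 17, -46],
 [  6,  48],
 [  4,  -8]]
Now row reduce the product.
R2 ← R2 − (6/17)·R1: [0, 1092/17]
R3 ← R3 − (4/17)·R1: [0, 48/17]
R3 ← R3 − (4/91)·R2: [0, 0]
2 nonzero rows, so rank(PM) = 2.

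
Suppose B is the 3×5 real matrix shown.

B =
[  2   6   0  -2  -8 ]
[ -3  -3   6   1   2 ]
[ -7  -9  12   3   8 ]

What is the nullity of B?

3

Row reduce to echelon form.
R2 ← R2 + (3/2)·R1: [0, 6, 6, -2, -10]
R3 ← R3 + (7/2)·R1: [0, 12, 12, -4, -20]
R3 ← R3 − (2)·R2: [0, 0, 0, 0, 0]
2 nonzero rows, so rank(B) = 2.
B has 5 columns; by rank–nullity, nullity = 5 − 2 = 3.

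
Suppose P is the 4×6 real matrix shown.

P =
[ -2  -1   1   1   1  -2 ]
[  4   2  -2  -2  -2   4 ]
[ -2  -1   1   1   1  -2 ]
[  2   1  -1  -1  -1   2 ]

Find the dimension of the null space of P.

5

Row reduce to echelon form.
R2 ← R2 + (2)·R1: [0, 0, 0, 0, 0, 0]
R3 ← R3 − R1: [0, 0, 0, 0, 0, 0]
R4 ← R4 + R1: [0, 0, 0, 0, 0, 0]
1 nonzero row, so rank(P) = 1.
P has 6 columns; by rank–nullity, nullity = 6 − 1 = 5.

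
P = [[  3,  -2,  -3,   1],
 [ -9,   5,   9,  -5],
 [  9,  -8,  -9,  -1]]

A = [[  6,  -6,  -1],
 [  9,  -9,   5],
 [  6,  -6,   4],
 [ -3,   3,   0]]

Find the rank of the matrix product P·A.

2

First compute PA:
[[-21,  21, -25],
 [ 60, -60,  70],
 [-69,  69, -85]]
Now row reduce the product.
R2 ← R2 + (20/7)·R1: [0, 0, -10/7]
R3 ← R3 − (23/7)·R1: [0, 0, -20/7]
R3 ← R3 − (2)·R2: [0, 0, 0]
2 nonzero rows, so rank(PA) = 2.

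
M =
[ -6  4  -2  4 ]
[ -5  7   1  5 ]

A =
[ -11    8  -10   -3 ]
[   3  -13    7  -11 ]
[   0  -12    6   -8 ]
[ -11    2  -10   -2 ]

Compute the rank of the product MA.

2

First compute MA:
[[ 34, -68,  36, -18],
 [ 21, -133,  55, -80]]
Now row reduce the product.
R2 ← R2 − (21/34)·R1: [0, -91, 557/17, -1171/17]
2 nonzero rows, so rank(MA) = 2.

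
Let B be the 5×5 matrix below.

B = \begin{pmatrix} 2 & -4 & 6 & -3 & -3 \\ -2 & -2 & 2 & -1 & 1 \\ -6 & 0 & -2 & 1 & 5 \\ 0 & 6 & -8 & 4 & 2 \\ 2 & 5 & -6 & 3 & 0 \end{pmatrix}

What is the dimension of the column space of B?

Row reduce to echelon form.
R2 ← R2 + R1: [0, -6, 8, -4, -2]
R3 ← R3 + (3)·R1: [0, -12, 16, -8, -4]
R5 ← R5 − R1: [0, 9, -12, 6, 3]
R3 ← R3 − (2)·R2: [0, 0, 0, 0, 0]
R4 ← R4 + R2: [0, 0, 0, 0, 0]
R5 ← R5 + (3/2)·R2: [0, 0, 0, 0, 0]
Echelon form has 2 nonzero rows, so rank(B) = 2.
The column space has dimension equal to the rank: 2.

2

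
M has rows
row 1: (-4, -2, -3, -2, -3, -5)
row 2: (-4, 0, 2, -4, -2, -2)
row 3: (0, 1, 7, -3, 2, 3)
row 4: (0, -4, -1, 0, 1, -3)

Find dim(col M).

3

Row reduce to echelon form.
R2 ← R2 − R1: [0, 2, 5, -2, 1, 3]
R3 ← R3 − (1/2)·R2: [0, 0, 9/2, -2, 3/2, 3/2]
R4 ← R4 + (2)·R2: [0, 0, 9, -4, 3, 3]
R4 ← R4 − (2)·R3: [0, 0, 0, 0, 0, 0]
Echelon form has 3 nonzero rows, so rank(M) = 3.
The column space has dimension equal to the rank: 3.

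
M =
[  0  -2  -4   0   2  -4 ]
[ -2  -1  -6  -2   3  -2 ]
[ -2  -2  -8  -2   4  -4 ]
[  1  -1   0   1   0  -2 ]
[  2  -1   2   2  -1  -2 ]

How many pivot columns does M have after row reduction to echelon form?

Row reduce to echelon form.
Swap R1 ↔ R2
R3 ← R3 − R1: [0, -1, -2, 0, 1, -2]
R4 ← R4 + (1/2)·R1: [0, -3/2, -3, 0, 3/2, -3]
R5 ← R5 + R1: [0, -2, -4, 0, 2, -4]
R3 ← R3 − (1/2)·R2: [0, 0, 0, 0, 0, 0]
R4 ← R4 − (3/4)·R2: [0, 0, 0, 0, 0, 0]
R5 ← R5 − R2: [0, 0, 0, 0, 0, 0]
Echelon form has 2 nonzero rows, so rank(M) = 2.
Each nonzero row contributes one pivot column: 2 pivot columns.

2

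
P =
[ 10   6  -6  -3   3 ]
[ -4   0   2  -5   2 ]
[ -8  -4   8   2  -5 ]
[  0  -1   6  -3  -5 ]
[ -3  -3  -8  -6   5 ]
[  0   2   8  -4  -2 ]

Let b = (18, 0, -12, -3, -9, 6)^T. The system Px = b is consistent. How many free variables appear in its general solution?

Row reduce the augmented matrix [P | b].
R2 ← R2 + (2/5)·R1: [0, 12/5, -2/5, -31/5, 16/5, 36/5]
R3 ← R3 + (4/5)·R1: [0, 4/5, 16/5, -2/5, -13/5, 12/5]
R5 ← R5 + (3/10)·R1: [0, -6/5, -49/5, -69/10, 59/10, -18/5]
R3 ← R3 − (1/3)·R2: [0, 0, 10/3, 5/3, -11/3, 0]
R4 ← R4 + (5/12)·R2: [0, 0, 35/6, -67/12, -11/3, 0]
R5 ← R5 + (1/2)·R2: [0, 0, -10, -10, 15/2, 0]
R6 ← R6 − (5/6)·R2: [0, 0, 25/3, 7/6, -14/3, 0]
R4 ← R4 − (7/4)·R3: [0, 0, 0, -17/2, 11/4, 0]
R5 ← R5 + (3)·R3: [0, 0, 0, -5, -7/2, 0]
R6 ← R6 − (5/2)·R3: [0, 0, 0, -3, 9/2, 0]
R5 ← R5 − (10/17)·R4: [0, 0, 0, 0, -87/17, 0]
R6 ← R6 − (6/17)·R4: [0, 0, 0, 0, 60/17, 0]
R6 ← R6 + (20/29)·R5: [0, 0, 0, 0, 0, 0]
The echelon form has 5 nonzero rows, and every pivot lies in the first 5 columns, so rank(P) = rank([P|b]) = 5.
The system is consistent.
Free variables = (unknowns) − (rank) = 5 − 5 = 0.

0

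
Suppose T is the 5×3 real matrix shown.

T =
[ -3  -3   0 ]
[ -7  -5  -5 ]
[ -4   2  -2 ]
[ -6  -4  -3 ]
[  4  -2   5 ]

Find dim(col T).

Row reduce to echelon form.
R2 ← R2 − (7/3)·R1: [0, 2, -5]
R3 ← R3 − (4/3)·R1: [0, 6, -2]
R4 ← R4 − (2)·R1: [0, 2, -3]
R5 ← R5 + (4/3)·R1: [0, -6, 5]
R3 ← R3 − (3)·R2: [0, 0, 13]
R4 ← R4 − R2: [0, 0, 2]
R5 ← R5 + (3)·R2: [0, 0, -10]
R4 ← R4 − (2/13)·R3: [0, 0, 0]
R5 ← R5 + (10/13)·R3: [0, 0, 0]
Echelon form has 3 nonzero rows, so rank(T) = 3.
The column space has dimension equal to the rank: 3.

3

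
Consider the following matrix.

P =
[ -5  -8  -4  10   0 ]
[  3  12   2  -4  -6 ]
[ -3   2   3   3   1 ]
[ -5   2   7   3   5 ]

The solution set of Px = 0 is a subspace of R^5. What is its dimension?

Row reduce to echelon form.
R2 ← R2 + (3/5)·R1: [0, 36/5, -2/5, 2, -6]
R3 ← R3 − (3/5)·R1: [0, 34/5, 27/5, -3, 1]
R4 ← R4 − R1: [0, 10, 11, -7, 5]
R3 ← R3 − (17/18)·R2: [0, 0, 52/9, -44/9, 20/3]
R4 ← R4 − (25/18)·R2: [0, 0, 104/9, -88/9, 40/3]
R4 ← R4 − (2)·R3: [0, 0, 0, 0, 0]
3 nonzero rows, so rank(P) = 3.
P has 5 columns; by rank–nullity, nullity = 5 − 3 = 2.

2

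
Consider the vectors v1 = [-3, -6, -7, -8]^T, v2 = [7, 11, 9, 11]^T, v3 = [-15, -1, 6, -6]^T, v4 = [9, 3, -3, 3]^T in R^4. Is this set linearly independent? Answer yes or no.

Form the matrix with these vectors as rows and row reduce.
R2 ← R2 + (7/3)·R1: [0, -3, -22/3, -23/3]
R3 ← R3 − (5)·R1: [0, 29, 41, 34]
R4 ← R4 + (3)·R1: [0, -15, -24, -21]
R3 ← R3 + (29/3)·R2: [0, 0, -269/9, -361/9]
R4 ← R4 − (5)·R2: [0, 0, 38/3, 52/3]
R4 ← R4 + (114/269)·R3: [0, 0, 0, 90/269]
4 nonzero rows, so the 4 vectors span a space of dimension 4.
Since 4 = 4, the vectors are linearly independent.

yes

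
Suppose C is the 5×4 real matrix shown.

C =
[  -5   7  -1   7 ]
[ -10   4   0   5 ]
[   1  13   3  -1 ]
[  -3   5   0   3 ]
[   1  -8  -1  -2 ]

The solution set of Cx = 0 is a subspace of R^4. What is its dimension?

0

Row reduce to echelon form.
R2 ← R2 − (2)·R1: [0, -10, 2, -9]
R3 ← R3 + (1/5)·R1: [0, 72/5, 14/5, 2/5]
R4 ← R4 − (3/5)·R1: [0, 4/5, 3/5, -6/5]
R5 ← R5 + (1/5)·R1: [0, -33/5, -6/5, -3/5]
R3 ← R3 + (36/25)·R2: [0, 0, 142/25, -314/25]
R4 ← R4 + (2/25)·R2: [0, 0, 19/25, -48/25]
R5 ← R5 − (33/50)·R2: [0, 0, -63/25, 267/50]
R4 ← R4 − (19/142)·R3: [0, 0, 0, -17/71]
R5 ← R5 + (63/142)·R3: [0, 0, 0, -33/142]
R5 ← R5 − (33/34)·R4: [0, 0, 0, 0]
4 nonzero rows, so rank(C) = 4.
C has 4 columns; by rank–nullity, nullity = 4 − 4 = 0.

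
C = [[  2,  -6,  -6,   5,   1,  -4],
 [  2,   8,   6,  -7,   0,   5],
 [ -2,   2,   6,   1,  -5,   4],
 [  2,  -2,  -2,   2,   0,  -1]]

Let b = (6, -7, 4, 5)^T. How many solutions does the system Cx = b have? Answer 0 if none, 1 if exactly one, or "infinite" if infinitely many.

Row reduce the augmented matrix [C | b].
R2 ← R2 − R1: [0, 14, 12, -12, -1, 9, -13]
R3 ← R3 + R1: [0, -4, 0, 6, -4, 0, 10]
R4 ← R4 − R1: [0, 4, 4, -3, -1, 3, -1]
R3 ← R3 + (2/7)·R2: [0, 0, 24/7, 18/7, -30/7, 18/7, 44/7]
R4 ← R4 − (2/7)·R2: [0, 0, 4/7, 3/7, -5/7, 3/7, 19/7]
R4 ← R4 − (1/6)·R3: [0, 0, 0, 0, 0, 0, 5/3]
The echelon form has 4 nonzero rows; the last pivot sits in the augmented column, so rank(C) = 3 but rank([C|b]) = 4.
Since the ranks differ, the system is inconsistent.
It has no solutions.

0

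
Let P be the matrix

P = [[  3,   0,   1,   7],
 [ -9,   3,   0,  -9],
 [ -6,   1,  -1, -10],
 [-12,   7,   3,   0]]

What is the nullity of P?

2

Row reduce to echelon form.
R2 ← R2 + (3)·R1: [0, 3, 3, 12]
R3 ← R3 + (2)·R1: [0, 1, 1, 4]
R4 ← R4 + (4)·R1: [0, 7, 7, 28]
R3 ← R3 − (1/3)·R2: [0, 0, 0, 0]
R4 ← R4 − (7/3)·R2: [0, 0, 0, 0]
2 nonzero rows, so rank(P) = 2.
P has 4 columns; by rank–nullity, nullity = 4 − 2 = 2.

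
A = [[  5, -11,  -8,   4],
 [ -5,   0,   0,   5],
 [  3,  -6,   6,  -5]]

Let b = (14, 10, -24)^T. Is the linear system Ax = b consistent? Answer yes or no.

yes

Row reduce the augmented matrix [A | b].
R2 ← R2 + R1: [0, -11, -8, 9, 24]
R3 ← R3 − (3/5)·R1: [0, 3/5, 54/5, -37/5, -162/5]
R3 ← R3 + (3/55)·R2: [0, 0, 114/11, -76/11, -342/11]
The echelon form has 3 nonzero rows, and every pivot lies in the first 4 columns, so rank(A) = rank([A|b]) = 3.
The system is consistent.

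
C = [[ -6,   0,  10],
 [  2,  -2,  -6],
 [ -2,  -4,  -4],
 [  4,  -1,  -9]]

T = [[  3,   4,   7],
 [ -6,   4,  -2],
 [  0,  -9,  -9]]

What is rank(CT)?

2

First compute CT:
[[-18, -114, -132],
 [ 18,  54,  72],
 [ 18,  12,  30],
 [ 18,  93, 111]]
Now row reduce the product.
R2 ← R2 + R1: [0, -60, -60]
R3 ← R3 + R1: [0, -102, -102]
R4 ← R4 + R1: [0, -21, -21]
R3 ← R3 − (17/10)·R2: [0, 0, 0]
R4 ← R4 − (7/20)·R2: [0, 0, 0]
2 nonzero rows, so rank(CT) = 2.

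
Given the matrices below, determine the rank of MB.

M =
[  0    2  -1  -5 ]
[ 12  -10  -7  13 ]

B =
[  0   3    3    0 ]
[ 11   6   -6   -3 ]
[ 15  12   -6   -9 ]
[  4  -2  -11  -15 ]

First compute MB:
[[-13,  10,  49,  78],
 [-163, -134,  -5, -102]]
Now row reduce the product.
R2 ← R2 − (163/13)·R1: [0, -3372/13, -8052/13, -1080]
2 nonzero rows, so rank(MB) = 2.

2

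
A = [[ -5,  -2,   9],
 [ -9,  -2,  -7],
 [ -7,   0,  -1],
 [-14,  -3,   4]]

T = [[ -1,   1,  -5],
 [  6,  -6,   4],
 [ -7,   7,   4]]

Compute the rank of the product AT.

First compute AT:
[[-70,  70,  53],
 [ 46, -46,   9],
 [ 14, -14,  31],
 [-32,  32,  74]]
Now row reduce the product.
R2 ← R2 + (23/35)·R1: [0, 0, 1534/35]
R3 ← R3 + (1/5)·R1: [0, 0, 208/5]
R4 ← R4 − (16/35)·R1: [0, 0, 1742/35]
R3 ← R3 − (56/59)·R2: [0, 0, 0]
R4 ← R4 − (67/59)·R2: [0, 0, 0]
2 nonzero rows, so rank(AT) = 2.

2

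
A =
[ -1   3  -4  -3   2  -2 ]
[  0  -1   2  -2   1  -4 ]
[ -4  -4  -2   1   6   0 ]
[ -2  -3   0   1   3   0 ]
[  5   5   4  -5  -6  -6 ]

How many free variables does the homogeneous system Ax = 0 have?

Row reduce to echelon form.
R3 ← R3 − (4)·R1: [0, -16, 14, 13, -2, 8]
R4 ← R4 − (2)·R1: [0, -9, 8, 7, -1, 4]
R5 ← R5 + (5)·R1: [0, 20, -16, -20, 4, -16]
R3 ← R3 − (16)·R2: [0, 0, -18, 45, -18, 72]
R4 ← R4 − (9)·R2: [0, 0, -10, 25, -10, 40]
R5 ← R5 + (20)·R2: [0, 0, 24, -60, 24, -96]
R4 ← R4 − (5/9)·R3: [0, 0, 0, 0, 0, 0]
R5 ← R5 + (4/3)·R3: [0, 0, 0, 0, 0, 0]
3 nonzero rows, so rank(A) = 3.
A has 6 columns; by rank–nullity, nullity = 6 − 3 = 3.

3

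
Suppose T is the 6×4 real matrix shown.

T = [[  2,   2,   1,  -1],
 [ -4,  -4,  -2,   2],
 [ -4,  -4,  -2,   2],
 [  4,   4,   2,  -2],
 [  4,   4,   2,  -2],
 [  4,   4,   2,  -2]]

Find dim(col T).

1

Row reduce to echelon form.
R2 ← R2 + (2)·R1: [0, 0, 0, 0]
R3 ← R3 + (2)·R1: [0, 0, 0, 0]
R4 ← R4 − (2)·R1: [0, 0, 0, 0]
R5 ← R5 − (2)·R1: [0, 0, 0, 0]
R6 ← R6 − (2)·R1: [0, 0, 0, 0]
Echelon form has 1 nonzero row, so rank(T) = 1.
The column space has dimension equal to the rank: 1.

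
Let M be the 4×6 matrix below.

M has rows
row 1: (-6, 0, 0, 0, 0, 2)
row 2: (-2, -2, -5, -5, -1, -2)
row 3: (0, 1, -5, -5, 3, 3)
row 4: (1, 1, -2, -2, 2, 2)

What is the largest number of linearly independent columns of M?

Row reduce to echelon form.
R2 ← R2 − (1/3)·R1: [0, -2, -5, -5, -1, -8/3]
R4 ← R4 + (1/6)·R1: [0, 1, -2, -2, 2, 7/3]
R3 ← R3 + (1/2)·R2: [0, 0, -15/2, -15/2, 5/2, 5/3]
R4 ← R4 + (1/2)·R2: [0, 0, -9/2, -9/2, 3/2, 1]
R4 ← R4 − (3/5)·R3: [0, 0, 0, 0, 0, 0]
Echelon form has 3 nonzero rows, so rank(M) = 3.
The rank gives the maximum number of linearly independent columns: 3.

3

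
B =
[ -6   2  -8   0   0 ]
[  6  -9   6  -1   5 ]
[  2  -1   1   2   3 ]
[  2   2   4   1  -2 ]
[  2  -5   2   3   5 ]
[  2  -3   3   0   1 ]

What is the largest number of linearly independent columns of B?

4

Row reduce to echelon form.
R2 ← R2 + R1: [0, -7, -2, -1, 5]
R3 ← R3 + (1/3)·R1: [0, -1/3, -5/3, 2, 3]
R4 ← R4 + (1/3)·R1: [0, 8/3, 4/3, 1, -2]
R5 ← R5 + (1/3)·R1: [0, -13/3, -2/3, 3, 5]
R6 ← R6 + (1/3)·R1: [0, -7/3, 1/3, 0, 1]
R3 ← R3 − (1/21)·R2: [0, 0, -11/7, 43/21, 58/21]
R4 ← R4 + (8/21)·R2: [0, 0, 4/7, 13/21, -2/21]
R5 ← R5 − (13/21)·R2: [0, 0, 4/7, 76/21, 40/21]
R6 ← R6 − (1/3)·R2: [0, 0, 1, 1/3, -2/3]
R4 ← R4 + (4/11)·R3: [0, 0, 0, 15/11, 10/11]
R5 ← R5 + (4/11)·R3: [0, 0, 0, 48/11, 32/11]
R6 ← R6 + (7/11)·R3: [0, 0, 0, 18/11, 12/11]
R5 ← R5 − (16/5)·R4: [0, 0, 0, 0, 0]
R6 ← R6 − (6/5)·R4: [0, 0, 0, 0, 0]
Echelon form has 4 nonzero rows, so rank(B) = 4.
The rank gives the maximum number of linearly independent columns: 4.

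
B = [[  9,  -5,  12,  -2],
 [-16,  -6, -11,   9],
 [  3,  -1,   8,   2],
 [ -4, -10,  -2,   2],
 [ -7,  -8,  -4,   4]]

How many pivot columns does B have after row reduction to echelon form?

3

Row reduce to echelon form.
R2 ← R2 + (16/9)·R1: [0, -134/9, 31/3, 49/9]
R3 ← R3 − (1/3)·R1: [0, 2/3, 4, 8/3]
R4 ← R4 + (4/9)·R1: [0, -110/9, 10/3, 10/9]
R5 ← R5 + (7/9)·R1: [0, -107/9, 16/3, 22/9]
R3 ← R3 + (3/67)·R2: [0, 0, 299/67, 195/67]
R4 ← R4 − (55/67)·R2: [0, 0, -345/67, -225/67]
R5 ← R5 − (107/134)·R2: [0, 0, -391/134, -255/134]
R4 ← R4 + (15/13)·R3: [0, 0, 0, 0]
R5 ← R5 + (17/26)·R3: [0, 0, 0, 0]
Echelon form has 3 nonzero rows, so rank(B) = 3.
Each nonzero row contributes one pivot column: 3 pivot columns.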